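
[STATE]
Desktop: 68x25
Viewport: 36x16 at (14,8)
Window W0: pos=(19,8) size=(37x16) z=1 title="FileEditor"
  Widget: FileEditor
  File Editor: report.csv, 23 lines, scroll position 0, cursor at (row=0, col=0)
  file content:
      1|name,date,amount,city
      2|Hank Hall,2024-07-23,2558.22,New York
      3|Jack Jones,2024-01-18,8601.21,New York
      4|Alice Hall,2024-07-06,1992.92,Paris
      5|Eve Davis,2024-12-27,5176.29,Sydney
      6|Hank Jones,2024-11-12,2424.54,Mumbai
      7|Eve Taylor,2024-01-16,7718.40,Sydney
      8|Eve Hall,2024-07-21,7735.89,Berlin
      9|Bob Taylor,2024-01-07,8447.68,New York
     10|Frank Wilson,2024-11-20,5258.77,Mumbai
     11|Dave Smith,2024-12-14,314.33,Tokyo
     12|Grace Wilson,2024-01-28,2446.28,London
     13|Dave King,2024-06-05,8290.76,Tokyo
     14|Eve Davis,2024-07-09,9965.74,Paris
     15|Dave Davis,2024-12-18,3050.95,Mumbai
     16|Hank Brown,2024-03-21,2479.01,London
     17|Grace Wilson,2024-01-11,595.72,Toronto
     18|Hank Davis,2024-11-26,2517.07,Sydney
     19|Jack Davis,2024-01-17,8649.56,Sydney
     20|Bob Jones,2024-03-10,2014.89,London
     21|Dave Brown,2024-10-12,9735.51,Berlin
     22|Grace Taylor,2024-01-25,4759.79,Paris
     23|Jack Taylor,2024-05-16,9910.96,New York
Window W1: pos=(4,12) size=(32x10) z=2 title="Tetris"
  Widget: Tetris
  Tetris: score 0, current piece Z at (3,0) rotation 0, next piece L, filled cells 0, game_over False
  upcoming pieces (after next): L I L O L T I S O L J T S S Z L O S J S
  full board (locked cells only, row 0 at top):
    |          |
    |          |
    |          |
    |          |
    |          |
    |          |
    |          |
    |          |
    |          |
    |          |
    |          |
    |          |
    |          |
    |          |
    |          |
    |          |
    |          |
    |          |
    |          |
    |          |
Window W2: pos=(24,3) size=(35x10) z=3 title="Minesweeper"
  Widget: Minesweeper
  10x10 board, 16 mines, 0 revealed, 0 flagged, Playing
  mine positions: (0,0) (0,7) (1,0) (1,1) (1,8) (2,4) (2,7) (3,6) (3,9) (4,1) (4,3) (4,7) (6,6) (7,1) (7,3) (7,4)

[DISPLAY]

     ┏━━━━┃■■■■■■■■■■               
     ┃ Fil┃■■■■■■■■■■               
     ┠────┃■■■■■■■■■■               
     ┃█ame┃■■■■■■■■■■               
━━━━━━━━━━┗━━━━━━━━━━━━━━━━━━━━━━━━━
                     ┃01-18,8601.21,
─────────────────────┨07-06,1992.92,
 │Next:              ┃2-27,5176.29,S
 │  ▒                ┃11-12,2424.54,
 │▒▒▒                ┃01-16,7718.40,
 │                   ┃-21,7735.89,Be
 │                   ┃01-07,8447.68,
 │                   ┃4-11-20,5258.7
━━━━━━━━━━━━━━━━━━━━━┛12-14,314.33,T
     ┃Grace Wilson,2024-01-28,2446.2
     ┗━━━━━━━━━━━━━━━━━━━━━━━━━━━━━━


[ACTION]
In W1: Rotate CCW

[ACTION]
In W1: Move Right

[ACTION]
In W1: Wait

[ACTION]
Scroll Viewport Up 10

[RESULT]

                                    
                                    
                                    
          ┏━━━━━━━━━━━━━━━━━━━━━━━━━
          ┃ Minesweeper             
          ┠─────────────────────────
          ┃■■■■■■■■■■               
          ┃■■■■■■■■■■               
     ┏━━━━┃■■■■■■■■■■               
     ┃ Fil┃■■■■■■■■■■               
     ┠────┃■■■■■■■■■■               
     ┃█ame┃■■■■■■■■■■               
━━━━━━━━━━┗━━━━━━━━━━━━━━━━━━━━━━━━━
                     ┃01-18,8601.21,
─────────────────────┨07-06,1992.92,
 │Next:              ┃2-27,5176.29,S


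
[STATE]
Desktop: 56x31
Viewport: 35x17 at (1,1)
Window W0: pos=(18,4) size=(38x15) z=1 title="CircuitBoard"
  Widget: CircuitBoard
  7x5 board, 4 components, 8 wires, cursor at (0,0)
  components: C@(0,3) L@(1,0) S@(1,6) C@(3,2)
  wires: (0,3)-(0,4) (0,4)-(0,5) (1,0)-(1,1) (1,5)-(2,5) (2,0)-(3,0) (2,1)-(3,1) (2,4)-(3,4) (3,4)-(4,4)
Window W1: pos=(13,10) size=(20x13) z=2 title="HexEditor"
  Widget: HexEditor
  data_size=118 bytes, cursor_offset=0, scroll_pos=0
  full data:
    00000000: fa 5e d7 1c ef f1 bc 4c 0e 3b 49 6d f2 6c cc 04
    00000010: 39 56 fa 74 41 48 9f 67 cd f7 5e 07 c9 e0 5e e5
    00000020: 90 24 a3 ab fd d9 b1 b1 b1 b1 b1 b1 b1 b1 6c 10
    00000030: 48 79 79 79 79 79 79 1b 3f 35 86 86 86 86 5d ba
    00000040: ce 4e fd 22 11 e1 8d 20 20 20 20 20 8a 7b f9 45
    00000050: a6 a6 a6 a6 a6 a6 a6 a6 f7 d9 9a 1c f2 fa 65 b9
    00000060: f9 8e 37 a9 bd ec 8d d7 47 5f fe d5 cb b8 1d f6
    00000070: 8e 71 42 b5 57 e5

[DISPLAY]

                                   
                                   
                                   
                 ┏━━━━━━━━━━━━━━━━━
                 ┃ CircuitBoard    
                 ┠─────────────────
                 ┃   0 1 2 3 4 5 6 
                 ┃0  [.]          C
                 ┃                 
            ┏━━━━━━━━━━━━━━━━━━┓   
            ┃ HexEditor        ┃   
            ┠──────────────────┨   
            ┃00000000  FA 5e d7┃   
            ┃00000010  39 56 fa┃   
            ┃00000020  90 24 a3┃   
            ┃00000030  48 79 79┃   
            ┃00000040  ce 4e fd┃   


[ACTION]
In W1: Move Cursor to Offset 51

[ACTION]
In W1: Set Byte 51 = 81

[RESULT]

                                   
                                   
                                   
                 ┏━━━━━━━━━━━━━━━━━
                 ┃ CircuitBoard    
                 ┠─────────────────
                 ┃   0 1 2 3 4 5 6 
                 ┃0  [.]          C
                 ┃                 
            ┏━━━━━━━━━━━━━━━━━━┓   
            ┃ HexEditor        ┃   
            ┠──────────────────┨   
            ┃00000000  fa 5e d7┃   
            ┃00000010  39 56 fa┃   
            ┃00000020  90 24 a3┃   
            ┃00000030  48 79 79┃   
            ┃00000040  ce 4e fd┃   


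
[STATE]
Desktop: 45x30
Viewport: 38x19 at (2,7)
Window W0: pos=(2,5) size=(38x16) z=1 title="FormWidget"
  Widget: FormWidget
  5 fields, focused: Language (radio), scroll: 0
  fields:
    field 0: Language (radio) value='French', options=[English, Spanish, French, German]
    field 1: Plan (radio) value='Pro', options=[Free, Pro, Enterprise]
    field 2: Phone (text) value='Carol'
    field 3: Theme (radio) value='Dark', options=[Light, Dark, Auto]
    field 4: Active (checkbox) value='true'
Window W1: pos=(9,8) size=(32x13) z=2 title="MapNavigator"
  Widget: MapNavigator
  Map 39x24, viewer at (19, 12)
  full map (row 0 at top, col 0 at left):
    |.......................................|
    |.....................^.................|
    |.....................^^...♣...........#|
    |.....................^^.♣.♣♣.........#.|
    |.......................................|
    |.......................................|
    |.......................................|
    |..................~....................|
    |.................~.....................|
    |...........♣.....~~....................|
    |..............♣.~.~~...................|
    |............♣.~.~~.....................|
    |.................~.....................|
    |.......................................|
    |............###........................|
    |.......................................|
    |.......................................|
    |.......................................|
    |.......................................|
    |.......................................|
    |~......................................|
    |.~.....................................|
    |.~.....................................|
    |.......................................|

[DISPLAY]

┠────────────────────────────────────┨
┃> Lang┏━━━━━━━━━━━━━━━━━━━━━━━━━━━━━━
┃  Plan┃ MapNavigator                 
┃  Phon┠──────────────────────────────
┃  Them┃.............~................
┃  Acti┃.......♣.....~~...............
┃      ┃..........♣.~.~~..............
┃      ┃........♣.~.~~................
┃      ┃.............~.@..............
┃      ┃..............................
┃      ┃........###...................
┃      ┃..............................
┃      ┃..............................
┗━━━━━━┗━━━━━━━━━━━━━━━━━━━━━━━━━━━━━━
                                      
                                      
                                      
                                      
                                      


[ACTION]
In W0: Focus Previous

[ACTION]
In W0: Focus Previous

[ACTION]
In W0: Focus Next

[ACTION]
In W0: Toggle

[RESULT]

┠────────────────────────────────────┨
┃  Lang┏━━━━━━━━━━━━━━━━━━━━━━━━━━━━━━
┃  Plan┃ MapNavigator                 
┃  Phon┠──────────────────────────────
┃  Them┃.............~................
┃> Acti┃.......♣.....~~...............
┃      ┃..........♣.~.~~..............
┃      ┃........♣.~.~~................
┃      ┃.............~.@..............
┃      ┃..............................
┃      ┃........###...................
┃      ┃..............................
┃      ┃..............................
┗━━━━━━┗━━━━━━━━━━━━━━━━━━━━━━━━━━━━━━
                                      
                                      
                                      
                                      
                                      


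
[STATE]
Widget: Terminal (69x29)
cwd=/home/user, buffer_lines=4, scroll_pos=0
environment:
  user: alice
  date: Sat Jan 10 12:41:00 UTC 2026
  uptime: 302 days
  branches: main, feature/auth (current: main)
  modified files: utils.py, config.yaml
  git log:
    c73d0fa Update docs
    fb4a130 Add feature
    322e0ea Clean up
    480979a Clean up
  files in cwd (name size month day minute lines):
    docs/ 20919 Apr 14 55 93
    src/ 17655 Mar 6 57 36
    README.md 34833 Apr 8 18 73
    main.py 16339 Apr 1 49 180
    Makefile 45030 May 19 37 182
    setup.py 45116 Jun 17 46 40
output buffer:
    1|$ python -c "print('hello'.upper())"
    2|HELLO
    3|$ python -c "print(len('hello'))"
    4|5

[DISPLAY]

$ python -c "print('hello'.upper())"                                 
HELLO                                                                
$ python -c "print(len('hello'))"                                    
5                                                                    
$ █                                                                  
                                                                     
                                                                     
                                                                     
                                                                     
                                                                     
                                                                     
                                                                     
                                                                     
                                                                     
                                                                     
                                                                     
                                                                     
                                                                     
                                                                     
                                                                     
                                                                     
                                                                     
                                                                     
                                                                     
                                                                     
                                                                     
                                                                     
                                                                     
                                                                     


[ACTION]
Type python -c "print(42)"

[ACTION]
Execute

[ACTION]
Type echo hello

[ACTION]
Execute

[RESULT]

$ python -c "print('hello'.upper())"                                 
HELLO                                                                
$ python -c "print(len('hello'))"                                    
5                                                                    
$ python -c "print(42)"                                              
42                                                                   
$ echo hello                                                         
hello                                                                
$ █                                                                  
                                                                     
                                                                     
                                                                     
                                                                     
                                                                     
                                                                     
                                                                     
                                                                     
                                                                     
                                                                     
                                                                     
                                                                     
                                                                     
                                                                     
                                                                     
                                                                     
                                                                     
                                                                     
                                                                     
                                                                     


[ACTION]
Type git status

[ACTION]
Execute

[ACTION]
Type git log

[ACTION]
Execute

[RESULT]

$ python -c "print('hello'.upper())"                                 
HELLO                                                                
$ python -c "print(len('hello'))"                                    
5                                                                    
$ python -c "print(42)"                                              
42                                                                   
$ echo hello                                                         
hello                                                                
$ git status                                                         
On branch main                                                       
Changes not staged for commit:                                       
                                                                     
        modified:   utils.py                                         
        modified:   config.yaml                                      
$ git log                                                            
c73d0fa Update docs                                                  
fb4a130 Add feature                                                  
322e0ea Clean up                                                     
480979a Clean up                                                     
$ █                                                                  
                                                                     
                                                                     
                                                                     
                                                                     
                                                                     
                                                                     
                                                                     
                                                                     
                                                                     


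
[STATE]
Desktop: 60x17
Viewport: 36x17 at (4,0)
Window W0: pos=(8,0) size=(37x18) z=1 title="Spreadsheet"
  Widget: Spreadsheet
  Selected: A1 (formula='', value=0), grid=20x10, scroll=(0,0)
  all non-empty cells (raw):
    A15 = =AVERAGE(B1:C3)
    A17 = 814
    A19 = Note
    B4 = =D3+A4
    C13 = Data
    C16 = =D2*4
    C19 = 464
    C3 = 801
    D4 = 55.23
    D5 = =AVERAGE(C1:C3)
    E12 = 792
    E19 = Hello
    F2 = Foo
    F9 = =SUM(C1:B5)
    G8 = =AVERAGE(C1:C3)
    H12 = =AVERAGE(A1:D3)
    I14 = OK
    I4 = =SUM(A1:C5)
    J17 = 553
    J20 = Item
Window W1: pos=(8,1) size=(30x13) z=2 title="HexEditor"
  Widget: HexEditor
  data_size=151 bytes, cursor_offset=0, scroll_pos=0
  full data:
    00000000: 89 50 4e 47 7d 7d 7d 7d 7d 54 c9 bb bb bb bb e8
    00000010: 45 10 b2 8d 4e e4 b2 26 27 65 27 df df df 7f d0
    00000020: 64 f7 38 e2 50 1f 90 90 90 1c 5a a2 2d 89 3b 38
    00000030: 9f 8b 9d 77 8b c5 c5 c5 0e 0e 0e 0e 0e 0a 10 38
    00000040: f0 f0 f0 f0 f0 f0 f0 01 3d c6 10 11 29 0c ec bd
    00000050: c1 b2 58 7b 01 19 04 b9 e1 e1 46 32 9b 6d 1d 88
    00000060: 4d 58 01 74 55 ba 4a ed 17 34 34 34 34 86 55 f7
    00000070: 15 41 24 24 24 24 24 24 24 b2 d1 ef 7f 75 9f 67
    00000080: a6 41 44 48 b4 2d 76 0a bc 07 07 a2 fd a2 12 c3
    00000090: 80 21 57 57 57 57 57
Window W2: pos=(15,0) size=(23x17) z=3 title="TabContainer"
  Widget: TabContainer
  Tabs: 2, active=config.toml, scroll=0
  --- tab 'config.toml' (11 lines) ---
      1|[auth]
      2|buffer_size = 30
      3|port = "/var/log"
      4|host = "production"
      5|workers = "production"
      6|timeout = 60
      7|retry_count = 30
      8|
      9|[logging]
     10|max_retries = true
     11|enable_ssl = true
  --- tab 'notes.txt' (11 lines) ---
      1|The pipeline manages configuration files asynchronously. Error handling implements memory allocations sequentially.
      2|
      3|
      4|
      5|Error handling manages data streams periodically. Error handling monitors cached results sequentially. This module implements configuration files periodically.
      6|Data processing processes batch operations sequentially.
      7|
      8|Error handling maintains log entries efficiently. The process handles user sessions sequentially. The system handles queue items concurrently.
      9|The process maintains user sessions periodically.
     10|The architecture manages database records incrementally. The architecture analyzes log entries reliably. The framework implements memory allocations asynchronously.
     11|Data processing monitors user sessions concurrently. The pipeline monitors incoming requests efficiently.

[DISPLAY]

    ┏━━━━━━┏━━━━━━━━━━━━━━━━━━━━━┓━━
    ┏━━━━━━┃ TabContainer        ┃  
    ┃ HexEd┠─────────────────────┨──
    ┠──────┃[config.toml]│ notes.┃  
    ┃000000┃─────────────────────┃  
    ┃000000┃[auth]               ┃--
    ┃000000┃buffer_size = 30     ┃  
    ┃000000┃port = "/var/log"    ┃  
    ┃000000┃host = "production"  ┃  
    ┃000000┃workers = "production┃  
    ┃000000┃timeout = 60         ┃  
    ┃000000┃retry_count = 30     ┃  
    ┃000000┃                     ┃  
    ┗━━━━━━┃[logging]            ┃  
    ┃  9   ┃max_retries = true   ┃  
    ┃ 10   ┃enable_ssl = true    ┃  
    ┃ 11   ┗━━━━━━━━━━━━━━━━━━━━━┛  


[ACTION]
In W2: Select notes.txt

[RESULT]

    ┏━━━━━━┏━━━━━━━━━━━━━━━━━━━━━┓━━
    ┏━━━━━━┃ TabContainer        ┃  
    ┃ HexEd┠─────────────────────┨──
    ┠──────┃ config.toml │[notes.┃  
    ┃000000┃─────────────────────┃  
    ┃000000┃The pipeline manages ┃--
    ┃000000┃                     ┃  
    ┃000000┃                     ┃  
    ┃000000┃                     ┃  
    ┃000000┃Error handling manage┃  
    ┃000000┃Data processing proce┃  
    ┃000000┃                     ┃  
    ┃000000┃Error handling mainta┃  
    ┗━━━━━━┃The process maintains┃  
    ┃  9   ┃The architecture mana┃  
    ┃ 10   ┃Data processing monit┃  
    ┃ 11   ┗━━━━━━━━━━━━━━━━━━━━━┛  


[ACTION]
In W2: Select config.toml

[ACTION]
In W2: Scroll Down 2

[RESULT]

    ┏━━━━━━┏━━━━━━━━━━━━━━━━━━━━━┓━━
    ┏━━━━━━┃ TabContainer        ┃  
    ┃ HexEd┠─────────────────────┨──
    ┠──────┃[config.toml]│ notes.┃  
    ┃000000┃─────────────────────┃  
    ┃000000┃port = "/var/log"    ┃--
    ┃000000┃host = "production"  ┃  
    ┃000000┃workers = "production┃  
    ┃000000┃timeout = 60         ┃  
    ┃000000┃retry_count = 30     ┃  
    ┃000000┃                     ┃  
    ┃000000┃[logging]            ┃  
    ┃000000┃max_retries = true   ┃  
    ┗━━━━━━┃enable_ssl = true    ┃  
    ┃  9   ┃                     ┃  
    ┃ 10   ┃                     ┃  
    ┃ 11   ┗━━━━━━━━━━━━━━━━━━━━━┛  


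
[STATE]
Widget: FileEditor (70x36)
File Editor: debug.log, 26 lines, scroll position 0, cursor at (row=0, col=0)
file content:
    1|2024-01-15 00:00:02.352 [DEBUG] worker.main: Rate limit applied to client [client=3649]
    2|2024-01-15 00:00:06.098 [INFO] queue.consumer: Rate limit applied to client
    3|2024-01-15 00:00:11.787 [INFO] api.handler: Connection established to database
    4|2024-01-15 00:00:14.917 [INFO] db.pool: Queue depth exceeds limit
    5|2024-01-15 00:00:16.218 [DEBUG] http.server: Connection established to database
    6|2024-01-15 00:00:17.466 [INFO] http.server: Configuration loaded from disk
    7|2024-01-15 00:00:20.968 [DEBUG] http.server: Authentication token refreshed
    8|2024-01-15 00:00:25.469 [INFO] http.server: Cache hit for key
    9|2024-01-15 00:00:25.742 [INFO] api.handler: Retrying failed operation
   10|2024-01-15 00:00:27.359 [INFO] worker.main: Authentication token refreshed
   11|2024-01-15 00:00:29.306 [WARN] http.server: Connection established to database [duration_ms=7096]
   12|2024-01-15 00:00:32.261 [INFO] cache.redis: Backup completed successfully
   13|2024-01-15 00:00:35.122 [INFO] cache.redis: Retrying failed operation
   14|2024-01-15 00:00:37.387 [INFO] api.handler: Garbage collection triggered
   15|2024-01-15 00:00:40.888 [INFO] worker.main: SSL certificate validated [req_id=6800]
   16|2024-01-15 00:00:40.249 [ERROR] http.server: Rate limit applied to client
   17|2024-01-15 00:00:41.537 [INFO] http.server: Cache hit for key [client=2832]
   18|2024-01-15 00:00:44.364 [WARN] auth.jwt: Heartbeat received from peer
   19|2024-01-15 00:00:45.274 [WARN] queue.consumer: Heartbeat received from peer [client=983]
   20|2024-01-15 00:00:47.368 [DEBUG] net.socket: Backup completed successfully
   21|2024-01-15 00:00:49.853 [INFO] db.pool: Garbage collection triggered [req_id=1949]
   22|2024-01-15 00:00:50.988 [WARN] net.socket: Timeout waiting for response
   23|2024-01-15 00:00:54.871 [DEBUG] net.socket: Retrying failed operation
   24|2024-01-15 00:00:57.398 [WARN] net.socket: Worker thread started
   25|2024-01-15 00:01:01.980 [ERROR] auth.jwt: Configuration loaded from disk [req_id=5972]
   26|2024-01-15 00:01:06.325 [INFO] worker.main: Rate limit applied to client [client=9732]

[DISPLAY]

█024-01-15 00:00:02.352 [DEBUG] worker.main: Rate limit applied to cl▲
2024-01-15 00:00:06.098 [INFO] queue.consumer: Rate limit applied to █
2024-01-15 00:00:11.787 [INFO] api.handler: Connection established to░
2024-01-15 00:00:14.917 [INFO] db.pool: Queue depth exceeds limit    ░
2024-01-15 00:00:16.218 [DEBUG] http.server: Connection established t░
2024-01-15 00:00:17.466 [INFO] http.server: Configuration loaded from░
2024-01-15 00:00:20.968 [DEBUG] http.server: Authentication token ref░
2024-01-15 00:00:25.469 [INFO] http.server: Cache hit for key        ░
2024-01-15 00:00:25.742 [INFO] api.handler: Retrying failed operation░
2024-01-15 00:00:27.359 [INFO] worker.main: Authentication token refr░
2024-01-15 00:00:29.306 [WARN] http.server: Connection established to░
2024-01-15 00:00:32.261 [INFO] cache.redis: Backup completed successf░
2024-01-15 00:00:35.122 [INFO] cache.redis: Retrying failed operation░
2024-01-15 00:00:37.387 [INFO] api.handler: Garbage collection trigge░
2024-01-15 00:00:40.888 [INFO] worker.main: SSL certificate validated░
2024-01-15 00:00:40.249 [ERROR] http.server: Rate limit applied to cl░
2024-01-15 00:00:41.537 [INFO] http.server: Cache hit for key [client░
2024-01-15 00:00:44.364 [WARN] auth.jwt: Heartbeat received from peer░
2024-01-15 00:00:45.274 [WARN] queue.consumer: Heartbeat received fro░
2024-01-15 00:00:47.368 [DEBUG] net.socket: Backup completed successf░
2024-01-15 00:00:49.853 [INFO] db.pool: Garbage collection triggered ░
2024-01-15 00:00:50.988 [WARN] net.socket: Timeout waiting for respon░
2024-01-15 00:00:54.871 [DEBUG] net.socket: Retrying failed operation░
2024-01-15 00:00:57.398 [WARN] net.socket: Worker thread started     ░
2024-01-15 00:01:01.980 [ERROR] auth.jwt: Configuration loaded from d░
2024-01-15 00:01:06.325 [INFO] worker.main: Rate limit applied to cli░
                                                                     ░
                                                                     ░
                                                                     ░
                                                                     ░
                                                                     ░
                                                                     ░
                                                                     ░
                                                                     ░
                                                                     ░
                                                                     ▼


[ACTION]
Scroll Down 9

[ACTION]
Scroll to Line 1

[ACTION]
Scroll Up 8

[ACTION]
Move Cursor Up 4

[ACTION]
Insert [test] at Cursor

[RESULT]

test█024-01-15 00:00:02.352 [DEBUG] worker.main: Rate limit applied t▲
2024-01-15 00:00:06.098 [INFO] queue.consumer: Rate limit applied to █
2024-01-15 00:00:11.787 [INFO] api.handler: Connection established to░
2024-01-15 00:00:14.917 [INFO] db.pool: Queue depth exceeds limit    ░
2024-01-15 00:00:16.218 [DEBUG] http.server: Connection established t░
2024-01-15 00:00:17.466 [INFO] http.server: Configuration loaded from░
2024-01-15 00:00:20.968 [DEBUG] http.server: Authentication token ref░
2024-01-15 00:00:25.469 [INFO] http.server: Cache hit for key        ░
2024-01-15 00:00:25.742 [INFO] api.handler: Retrying failed operation░
2024-01-15 00:00:27.359 [INFO] worker.main: Authentication token refr░
2024-01-15 00:00:29.306 [WARN] http.server: Connection established to░
2024-01-15 00:00:32.261 [INFO] cache.redis: Backup completed successf░
2024-01-15 00:00:35.122 [INFO] cache.redis: Retrying failed operation░
2024-01-15 00:00:37.387 [INFO] api.handler: Garbage collection trigge░
2024-01-15 00:00:40.888 [INFO] worker.main: SSL certificate validated░
2024-01-15 00:00:40.249 [ERROR] http.server: Rate limit applied to cl░
2024-01-15 00:00:41.537 [INFO] http.server: Cache hit for key [client░
2024-01-15 00:00:44.364 [WARN] auth.jwt: Heartbeat received from peer░
2024-01-15 00:00:45.274 [WARN] queue.consumer: Heartbeat received fro░
2024-01-15 00:00:47.368 [DEBUG] net.socket: Backup completed successf░
2024-01-15 00:00:49.853 [INFO] db.pool: Garbage collection triggered ░
2024-01-15 00:00:50.988 [WARN] net.socket: Timeout waiting for respon░
2024-01-15 00:00:54.871 [DEBUG] net.socket: Retrying failed operation░
2024-01-15 00:00:57.398 [WARN] net.socket: Worker thread started     ░
2024-01-15 00:01:01.980 [ERROR] auth.jwt: Configuration loaded from d░
2024-01-15 00:01:06.325 [INFO] worker.main: Rate limit applied to cli░
                                                                     ░
                                                                     ░
                                                                     ░
                                                                     ░
                                                                     ░
                                                                     ░
                                                                     ░
                                                                     ░
                                                                     ░
                                                                     ▼


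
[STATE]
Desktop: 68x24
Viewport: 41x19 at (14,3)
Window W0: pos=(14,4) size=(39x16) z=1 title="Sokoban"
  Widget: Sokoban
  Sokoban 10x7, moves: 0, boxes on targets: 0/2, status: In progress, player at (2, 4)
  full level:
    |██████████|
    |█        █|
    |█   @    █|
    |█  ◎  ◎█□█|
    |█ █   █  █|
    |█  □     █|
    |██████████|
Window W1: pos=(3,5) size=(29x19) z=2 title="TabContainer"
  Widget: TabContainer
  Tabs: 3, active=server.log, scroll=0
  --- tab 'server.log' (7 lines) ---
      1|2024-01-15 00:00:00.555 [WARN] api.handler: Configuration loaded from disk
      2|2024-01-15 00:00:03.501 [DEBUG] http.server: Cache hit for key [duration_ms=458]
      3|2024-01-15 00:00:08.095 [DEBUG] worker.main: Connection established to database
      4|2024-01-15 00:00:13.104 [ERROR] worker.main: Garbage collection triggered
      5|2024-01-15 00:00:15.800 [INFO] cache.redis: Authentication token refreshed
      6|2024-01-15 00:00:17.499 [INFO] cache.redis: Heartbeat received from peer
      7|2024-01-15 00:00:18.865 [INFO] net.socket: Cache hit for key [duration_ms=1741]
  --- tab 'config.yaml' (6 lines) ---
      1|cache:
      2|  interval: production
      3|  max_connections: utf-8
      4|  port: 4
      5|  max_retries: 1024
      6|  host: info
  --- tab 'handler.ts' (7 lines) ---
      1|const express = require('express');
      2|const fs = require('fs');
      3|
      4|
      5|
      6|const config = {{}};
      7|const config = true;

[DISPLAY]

                                         
┏━━━━━━━━━━━━━━━━━━━━━━━━━━━━━━━━━━━━━┓  
━━━━━━━━━━━━━━━━━┓                    ┃  
ner              ┃────────────────────┨  
─────────────────┨                    ┃  
g]│ config.yaml │┃                    ┃  
─────────────────┃                    ┃  
 00:00:00.555 [WA┃                    ┃  
 00:00:03.501 [DE┃                    ┃  
 00:00:08.095 [DE┃                    ┃  
 00:00:13.104 [ER┃                    ┃  
 00:00:15.800 [IN┃                    ┃  
 00:00:17.499 [IN┃                    ┃  
 00:00:18.865 [IN┃                    ┃  
                 ┃                    ┃  
                 ┃                    ┃  
                 ┃━━━━━━━━━━━━━━━━━━━━┛  
                 ┃                       
                 ┃                       


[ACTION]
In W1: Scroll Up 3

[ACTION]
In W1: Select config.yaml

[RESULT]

                                         
┏━━━━━━━━━━━━━━━━━━━━━━━━━━━━━━━━━━━━━┓  
━━━━━━━━━━━━━━━━━┓                    ┃  
ner              ┃────────────────────┨  
─────────────────┨                    ┃  
g │[config.yaml]│┃                    ┃  
─────────────────┃                    ┃  
                 ┃                    ┃  
: production     ┃                    ┃  
ections: utf-8   ┃                    ┃  
                 ┃                    ┃  
ies: 1024        ┃                    ┃  
fo               ┃                    ┃  
                 ┃                    ┃  
                 ┃                    ┃  
                 ┃                    ┃  
                 ┃━━━━━━━━━━━━━━━━━━━━┛  
                 ┃                       
                 ┃                       


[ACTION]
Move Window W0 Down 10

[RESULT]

                                         
                                         
━━━━━━━━━━━━━━━━━┓                       
ner              ┃                       
─────────────────┨                       
g │[config.yaml]│┃━━━━━━━━━━━━━━━━━━━━┓  
─────────────────┃                    ┃  
                 ┃────────────────────┨  
: production     ┃                    ┃  
ections: utf-8   ┃                    ┃  
                 ┃                    ┃  
ies: 1024        ┃                    ┃  
fo               ┃                    ┃  
                 ┃                    ┃  
                 ┃                    ┃  
                 ┃                    ┃  
                 ┃                    ┃  
                 ┃                    ┃  
                 ┃                    ┃  


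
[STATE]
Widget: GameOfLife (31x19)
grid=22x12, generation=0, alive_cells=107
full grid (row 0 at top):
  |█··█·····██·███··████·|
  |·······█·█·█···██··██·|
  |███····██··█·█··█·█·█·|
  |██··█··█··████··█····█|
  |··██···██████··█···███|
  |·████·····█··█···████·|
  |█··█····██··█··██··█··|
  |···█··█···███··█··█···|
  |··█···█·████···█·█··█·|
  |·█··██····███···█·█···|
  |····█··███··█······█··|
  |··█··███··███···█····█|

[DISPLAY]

Gen: 0                         
█··█·····██·███··████·         
·······█·█·█···██··██·         
███····██··█·█··█·█·█·         
██··█··█··████··█····█         
··██···██████··█···███         
·████·····█··█···████·         
█··█····██··█··██··█··         
···█··█···███··█··█···         
··█···█·████···█·█··█·         
·█··██····███···█·█···         
····█··███··█······█··         
··█··███··███···█····█         
                               
                               
                               
                               
                               
                               


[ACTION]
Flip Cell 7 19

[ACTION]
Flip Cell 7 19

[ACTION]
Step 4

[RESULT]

Gen: 4                         
·······███████········         
······████············         
·····██·············█·         
·····███············█·         
·····██·██········██··         
······█·█···█·····██··         
·······█···███·····██·         
···········█··█······█         
············█······███         
·····█·······█·█······         
····█·█·█····█········         
····█·█·█···█·········         
                               
                               
                               
                               
                               
                               


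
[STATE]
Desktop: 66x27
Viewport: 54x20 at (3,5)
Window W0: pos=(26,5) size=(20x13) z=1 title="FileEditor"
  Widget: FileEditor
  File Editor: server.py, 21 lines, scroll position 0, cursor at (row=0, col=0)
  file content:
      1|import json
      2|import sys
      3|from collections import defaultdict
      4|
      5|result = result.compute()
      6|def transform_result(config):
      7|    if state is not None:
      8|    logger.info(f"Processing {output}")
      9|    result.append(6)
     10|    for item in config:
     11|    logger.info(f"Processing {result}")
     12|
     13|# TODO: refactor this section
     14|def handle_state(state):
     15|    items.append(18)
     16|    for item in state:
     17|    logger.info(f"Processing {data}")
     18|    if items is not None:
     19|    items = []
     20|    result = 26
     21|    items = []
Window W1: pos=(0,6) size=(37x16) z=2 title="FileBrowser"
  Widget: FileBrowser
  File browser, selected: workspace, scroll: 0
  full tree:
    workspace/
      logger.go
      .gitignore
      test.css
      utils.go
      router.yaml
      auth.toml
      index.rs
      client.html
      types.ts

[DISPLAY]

                       ┏━━━━━━━━━━━━━━━━━━┓           
━━━━━━━━━━━━━━━━━━━━━━━━━━━━━━━━━┓r       ┃           
ileBrowser                       ┃────────┨           
─────────────────────────────────┨n      ▲┃           
[-] workspace/                   ┃       █┃           
  logger.go                      ┃ctions ░┃           
  .gitignore                     ┃       ░┃           
  test.css                       ┃esult.c░┃           
  utils.go                       ┃orm_res░┃           
  router.yaml                    ┃te is n░┃           
  auth.toml                      ┃.info(f░┃           
  index.rs                       ┃.append▼┃           
  client.html                    ┃━━━━━━━━┛           
  types.ts                       ┃                    
                                 ┃                    
                                 ┃                    
━━━━━━━━━━━━━━━━━━━━━━━━━━━━━━━━━┛                    
                                                      
                                                      
                                                      


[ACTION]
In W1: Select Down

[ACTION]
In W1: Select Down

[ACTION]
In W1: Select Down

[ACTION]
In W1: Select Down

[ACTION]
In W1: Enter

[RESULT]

                       ┏━━━━━━━━━━━━━━━━━━┓           
━━━━━━━━━━━━━━━━━━━━━━━━━━━━━━━━━┓r       ┃           
ileBrowser                       ┃────────┨           
─────────────────────────────────┨n      ▲┃           
[-] workspace/                   ┃       █┃           
  logger.go                      ┃ctions ░┃           
  .gitignore                     ┃       ░┃           
  test.css                       ┃esult.c░┃           
> utils.go                       ┃orm_res░┃           
  router.yaml                    ┃te is n░┃           
  auth.toml                      ┃.info(f░┃           
  index.rs                       ┃.append▼┃           
  client.html                    ┃━━━━━━━━┛           
  types.ts                       ┃                    
                                 ┃                    
                                 ┃                    
━━━━━━━━━━━━━━━━━━━━━━━━━━━━━━━━━┛                    
                                                      
                                                      
                                                      
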